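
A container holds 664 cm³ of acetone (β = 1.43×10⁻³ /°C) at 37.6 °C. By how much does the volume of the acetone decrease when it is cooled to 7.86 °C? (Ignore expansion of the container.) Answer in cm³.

|ΔT| = |7.86 − 37.6| = 29.74 K
ΔV = βV₀ΔT = (1.43×10⁻³)(664)(29.74) = 28.2 cm³

ΔV = 28.2 cm³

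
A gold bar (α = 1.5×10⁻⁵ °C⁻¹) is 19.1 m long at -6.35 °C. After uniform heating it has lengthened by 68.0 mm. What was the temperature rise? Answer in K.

ΔT = 237 K

ΔL = αL₀ΔT ⇒ ΔT = ΔL / (αL₀)
ΔT = 68.0×10⁻³ m / (1.5×10⁻⁵ × 19.1 m) = 237.35 K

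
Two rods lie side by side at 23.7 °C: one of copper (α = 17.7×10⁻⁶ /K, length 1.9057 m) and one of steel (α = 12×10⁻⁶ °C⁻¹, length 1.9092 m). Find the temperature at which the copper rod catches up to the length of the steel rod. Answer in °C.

Equal length when α₁L₁ΔT − α₂L₂ΔT = L₂ − L₁ = 3.50×10⁻³ m
α₁L₁ = 3.373089×10⁻⁵, α₂L₂ = 2.29104×10⁻⁵ → Δ(αL) = 1.082049×10⁻⁵ m/K
ΔT = 3.50×10⁻³ / 1.082049×10⁻⁵ = 323.460 K, so T = 23.7 + 323.460 = 347.160 °C

T = 347.2 °C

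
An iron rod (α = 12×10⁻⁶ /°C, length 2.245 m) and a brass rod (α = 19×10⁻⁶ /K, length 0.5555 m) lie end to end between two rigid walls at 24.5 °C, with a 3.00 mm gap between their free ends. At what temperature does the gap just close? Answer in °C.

Gap closes when ΔL₁ + ΔL₂ = 3.00 mm = 3.00×10⁻³ m
(α₁L₁ + α₂L₂)ΔT = g
α₁L₁ + α₂L₂ = 12×10⁻⁶×2.245 + 19×10⁻⁶×0.5555 = 3.74945×10⁻⁵ m/K
ΔT = 3.00×10⁻³ / 3.74945×10⁻⁵ = 80.01 K
T = 24.5 + 80.01 = 104.51 °C

T = 105 °C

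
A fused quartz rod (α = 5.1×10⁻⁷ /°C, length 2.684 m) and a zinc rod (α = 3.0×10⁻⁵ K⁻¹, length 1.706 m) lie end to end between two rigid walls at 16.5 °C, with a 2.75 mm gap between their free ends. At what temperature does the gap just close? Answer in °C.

Gap closes when ΔL₁ + ΔL₂ = 2.75 mm = 2.75×10⁻³ m
(α₁L₁ + α₂L₂)ΔT = g
α₁L₁ + α₂L₂ = 5.1×10⁻⁷×2.684 + 3.0×10⁻⁵×1.706 = 5.254884×10⁻⁵ m/K
ΔT = 2.75×10⁻³ / 5.254884×10⁻⁵ = 52.332 K
T = 16.5 + 52.332 = 68.832 °C

T = 68.8 °C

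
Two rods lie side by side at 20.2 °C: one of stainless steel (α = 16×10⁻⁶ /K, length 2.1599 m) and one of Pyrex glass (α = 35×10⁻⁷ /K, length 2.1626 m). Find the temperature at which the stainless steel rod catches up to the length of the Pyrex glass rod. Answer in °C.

T = 120.2 °C

L₁(1 + α₁ΔT) = L₂(1 + α₂ΔT) ⇒ ΔT = (L₂ − L₁)/(α₁L₁ − α₂L₂)
L₂ − L₁ = 2.1626 − 2.1599 = 2.70×10⁻³ m
α₁L₁ − α₂L₂ = 16×10⁻⁶×2.1599 − 35×10⁻⁷×2.1626 = 2.69893×10⁻⁵ m/K
ΔT = 2.70×10⁻³ / 2.69893×10⁻⁵ = 100.040 K
T = 20.2 + 100.040 = 120.240 °C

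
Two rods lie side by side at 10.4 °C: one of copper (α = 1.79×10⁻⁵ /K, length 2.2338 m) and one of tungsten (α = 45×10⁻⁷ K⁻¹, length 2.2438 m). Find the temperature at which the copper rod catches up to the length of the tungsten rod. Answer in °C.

T = 345.0 °C

Equal length when α₁L₁ΔT − α₂L₂ΔT = L₂ − L₁ = 1.00×10⁻² m
α₁L₁ = 3.998502×10⁻⁵, α₂L₂ = 1.00971×10⁻⁵ → Δ(αL) = 2.988792×10⁻⁵ m/K
ΔT = 1.00×10⁻² / 2.988792×10⁻⁵ = 334.583 K, so T = 10.4 + 334.583 = 344.983 °C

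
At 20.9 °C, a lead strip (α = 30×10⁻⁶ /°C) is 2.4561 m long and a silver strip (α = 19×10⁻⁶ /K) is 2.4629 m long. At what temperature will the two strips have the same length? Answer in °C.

T = 273.8 °C

L₁(1 + α₁ΔT) = L₂(1 + α₂ΔT) ⇒ ΔT = (L₂ − L₁)/(α₁L₁ − α₂L₂)
L₂ − L₁ = 2.4629 − 2.4561 = 6.80×10⁻³ m
α₁L₁ − α₂L₂ = 30×10⁻⁶×2.4561 − 19×10⁻⁶×2.4629 = 2.68879×10⁻⁵ m/K
ΔT = 6.80×10⁻³ / 2.68879×10⁻⁵ = 252.902 K
T = 20.9 + 252.902 = 273.802 °C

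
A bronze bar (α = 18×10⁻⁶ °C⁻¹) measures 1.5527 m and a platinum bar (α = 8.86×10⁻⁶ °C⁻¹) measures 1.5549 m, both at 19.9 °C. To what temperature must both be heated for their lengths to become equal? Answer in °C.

Equal length when α₁L₁ΔT − α₂L₂ΔT = L₂ − L₁ = 2.20×10⁻³ m
α₁L₁ = 2.79486×10⁻⁵, α₂L₂ = 1.3776414×10⁻⁵ → Δ(αL) = 1.4172186×10⁻⁵ m/K
ΔT = 2.20×10⁻³ / 1.4172186×10⁻⁵ = 155.234 K, so T = 19.9 + 155.234 = 175.134 °C

T = 175.1 °C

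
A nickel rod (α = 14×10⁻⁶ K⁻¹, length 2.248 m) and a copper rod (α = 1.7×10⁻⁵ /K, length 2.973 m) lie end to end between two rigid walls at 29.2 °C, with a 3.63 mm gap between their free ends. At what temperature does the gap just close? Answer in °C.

T = 73.5 °C

α₁L₁ = 3.1472×10⁻⁵ m/K, α₂L₂ = 5.0541×10⁻⁵ m/K → total 8.2013×10⁻⁵ m/K
ΔT = g/(α₁L₁+α₂L₂) = 3.63×10⁻³ / 8.2013×10⁻⁵ = 44.261 K
T = 29.2 + 44.261 = 73.461 °C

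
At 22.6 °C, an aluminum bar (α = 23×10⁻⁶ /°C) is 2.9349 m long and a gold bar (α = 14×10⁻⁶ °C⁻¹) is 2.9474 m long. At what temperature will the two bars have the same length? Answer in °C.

L₁(1 + α₁ΔT) = L₂(1 + α₂ΔT) ⇒ ΔT = (L₂ − L₁)/(α₁L₁ − α₂L₂)
L₂ − L₁ = 2.9474 − 2.9349 = 1.25×10⁻² m
α₁L₁ − α₂L₂ = 23×10⁻⁶×2.9349 − 14×10⁻⁶×2.9474 = 2.62391×10⁻⁵ m/K
ΔT = 1.25×10⁻² / 2.62391×10⁻⁵ = 476.388 K
T = 22.6 + 476.388 = 498.988 °C

T = 499.0 °C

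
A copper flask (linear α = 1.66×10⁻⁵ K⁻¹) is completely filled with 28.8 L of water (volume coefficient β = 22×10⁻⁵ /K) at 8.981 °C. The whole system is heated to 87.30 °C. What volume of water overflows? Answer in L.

The flask also expands: β_container ≈ 3α = 4.98×10⁻⁵ /K
Net overflow = V₀(β_liq − 3α_cont)ΔT
β − 3α = 2.20×10⁻⁴ − 4.98×10⁻⁵ = 1.702×10⁻⁴ /K; ΔT = 78.319 K
ΔV = 28.8 × 1.702×10⁻⁴ × 78.319 = 0.384 L

0.384 L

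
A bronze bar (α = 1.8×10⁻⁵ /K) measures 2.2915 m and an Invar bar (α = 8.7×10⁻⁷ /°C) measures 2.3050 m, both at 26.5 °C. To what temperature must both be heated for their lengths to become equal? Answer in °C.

T = 370.5 °C

L₁(1 + α₁ΔT) = L₂(1 + α₂ΔT) ⇒ ΔT = (L₂ − L₁)/(α₁L₁ − α₂L₂)
L₂ − L₁ = 2.3050 − 2.2915 = 1.35×10⁻² m
α₁L₁ − α₂L₂ = 1.8×10⁻⁵×2.2915 − 8.7×10⁻⁷×2.3050 = 3.924165×10⁻⁵ m/K
ΔT = 1.35×10⁻² / 3.924165×10⁻⁵ = 344.022 K
T = 26.5 + 344.022 = 370.522 °C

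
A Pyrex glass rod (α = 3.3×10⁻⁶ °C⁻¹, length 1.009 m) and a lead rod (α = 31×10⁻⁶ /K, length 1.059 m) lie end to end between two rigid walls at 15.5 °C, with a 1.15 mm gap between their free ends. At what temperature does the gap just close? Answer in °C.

α₁L₁ = 3.3297×10⁻⁶ m/K, α₂L₂ = 3.2829×10⁻⁵ m/K → total 3.61587×10⁻⁵ m/K
ΔT = g/(α₁L₁+α₂L₂) = 1.15×10⁻³ / 3.61587×10⁻⁵ = 31.804 K
T = 15.5 + 31.804 = 47.304 °C

T = 47.3 °C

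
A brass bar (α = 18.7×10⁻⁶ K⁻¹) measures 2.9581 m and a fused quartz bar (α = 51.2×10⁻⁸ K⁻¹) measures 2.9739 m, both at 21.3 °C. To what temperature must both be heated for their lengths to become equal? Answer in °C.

T = 315.0 °C

L₁(1 + α₁ΔT) = L₂(1 + α₂ΔT) ⇒ ΔT = (L₂ − L₁)/(α₁L₁ − α₂L₂)
L₂ − L₁ = 2.9739 − 2.9581 = 1.58×10⁻² m
α₁L₁ − α₂L₂ = 18.7×10⁻⁶×2.9581 − 51.2×10⁻⁸×2.9739 = 5.37938332×10⁻⁵ m/K
ΔT = 1.58×10⁻² / 5.37938332×10⁻⁵ = 293.714 K
T = 21.3 + 293.714 = 315.014 °C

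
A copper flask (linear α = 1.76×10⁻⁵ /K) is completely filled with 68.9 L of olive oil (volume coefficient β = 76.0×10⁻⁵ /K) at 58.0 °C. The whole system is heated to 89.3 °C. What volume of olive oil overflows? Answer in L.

The flask also expands: β_container ≈ 3α = 5.28×10⁻⁵ /K
Net overflow = V₀(β_liq − 3α_cont)ΔT
β − 3α = 7.60×10⁻⁴ − 5.28×10⁻⁵ = 7.072×10⁻⁴ /K; ΔT = 31.3 K
ΔV = 68.9 × 7.072×10⁻⁴ × 31.3 = 1.53 L

1.53 L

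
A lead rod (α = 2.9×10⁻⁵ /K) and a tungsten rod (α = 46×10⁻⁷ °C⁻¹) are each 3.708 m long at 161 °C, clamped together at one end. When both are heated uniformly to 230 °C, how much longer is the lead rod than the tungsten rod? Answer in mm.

6.24 mm

ΔT = 69 K
lead: ΔL = 2.9×10⁻⁵ × 3.708 m × 69 = 7.4197×10⁻³ m = 7.4197 mm
tungsten: ΔL = 46×10⁻⁷ × 3.708 m × 69 = 1.1769×10⁻³ m = 1.1769 mm
difference = 7.4197 − 1.1769 = 6.2428 mm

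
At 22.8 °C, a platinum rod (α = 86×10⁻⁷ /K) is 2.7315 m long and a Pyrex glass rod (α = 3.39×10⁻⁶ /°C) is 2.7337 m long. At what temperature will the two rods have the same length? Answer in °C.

Equal length when α₁L₁ΔT − α₂L₂ΔT = L₂ − L₁ = 2.20×10⁻³ m
α₁L₁ = 2.34909×10⁻⁵, α₂L₂ = 9.267243×10⁻⁶ → Δ(αL) = 1.4223657×10⁻⁵ m/K
ΔT = 2.20×10⁻³ / 1.4223657×10⁻⁵ = 154.672 K, so T = 22.8 + 154.672 = 177.472 °C

T = 177.5 °C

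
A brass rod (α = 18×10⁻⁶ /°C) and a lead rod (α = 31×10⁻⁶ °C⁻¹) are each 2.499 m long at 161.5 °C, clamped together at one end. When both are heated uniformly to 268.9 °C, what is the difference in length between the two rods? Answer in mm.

ΔT = 107.4 K
brass: ΔL = 18×10⁻⁶ × 2.499 m × 107.4 = 4.8311×10⁻³ m = 4.8311 mm
lead: ΔL = 31×10⁻⁶ × 2.499 m × 107.4 = 8.3202×10⁻³ m = 8.3202 mm
difference = 8.3202 − 4.8311 = 3.4891 mm

3.49 mm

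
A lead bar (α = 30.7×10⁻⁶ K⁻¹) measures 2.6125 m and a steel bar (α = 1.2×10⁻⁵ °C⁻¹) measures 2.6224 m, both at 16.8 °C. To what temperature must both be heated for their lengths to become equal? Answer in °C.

L₁(1 + α₁ΔT) = L₂(1 + α₂ΔT) ⇒ ΔT = (L₂ − L₁)/(α₁L₁ − α₂L₂)
L₂ − L₁ = 2.6224 − 2.6125 = 9.90×10⁻³ m
α₁L₁ − α₂L₂ = 30.7×10⁻⁶×2.6125 − 1.2×10⁻⁵×2.6224 = 4.873495×10⁻⁵ m/K
ΔT = 9.90×10⁻³ / 4.873495×10⁻⁵ = 203.140 K
T = 16.8 + 203.140 = 219.940 °C

T = 219.9 °C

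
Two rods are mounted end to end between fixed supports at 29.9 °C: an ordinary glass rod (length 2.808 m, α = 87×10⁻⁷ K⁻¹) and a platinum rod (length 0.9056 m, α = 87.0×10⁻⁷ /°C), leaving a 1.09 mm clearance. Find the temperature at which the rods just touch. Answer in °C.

Gap closes when ΔL₁ + ΔL₂ = 1.09 mm = 1.09×10⁻³ m
(α₁L₁ + α₂L₂)ΔT = g
α₁L₁ + α₂L₂ = 87×10⁻⁷×2.808 + 87.0×10⁻⁷×0.9056 = 3.230832×10⁻⁵ m/K
ΔT = 1.09×10⁻³ / 3.230832×10⁻⁵ = 33.737 K
T = 29.9 + 33.737 = 63.637 °C

T = 63.6 °C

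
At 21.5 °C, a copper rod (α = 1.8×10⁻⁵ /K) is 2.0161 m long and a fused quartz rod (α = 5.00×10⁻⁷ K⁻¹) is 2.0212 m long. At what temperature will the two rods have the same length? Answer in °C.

T = 166.1 °C

L₁(1 + α₁ΔT) = L₂(1 + α₂ΔT) ⇒ ΔT = (L₂ − L₁)/(α₁L₁ − α₂L₂)
L₂ − L₁ = 2.0212 − 2.0161 = 5.10×10⁻³ m
α₁L₁ − α₂L₂ = 1.8×10⁻⁵×2.0161 − 5.00×10⁻⁷×2.0212 = 3.52792×10⁻⁵ m/K
ΔT = 5.10×10⁻³ / 3.52792×10⁻⁵ = 144.561 K
T = 21.5 + 144.561 = 166.061 °C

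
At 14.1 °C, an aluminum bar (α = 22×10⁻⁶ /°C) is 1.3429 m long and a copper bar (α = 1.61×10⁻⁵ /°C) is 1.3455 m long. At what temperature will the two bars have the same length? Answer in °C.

Equal length when α₁L₁ΔT − α₂L₂ΔT = L₂ − L₁ = 2.60×10⁻³ m
α₁L₁ = 2.95438×10⁻⁵, α₂L₂ = 2.166255×10⁻⁵ → Δ(αL) = 7.88125×10⁻⁶ m/K
ΔT = 2.60×10⁻³ / 7.88125×10⁻⁶ = 329.897 K, so T = 14.1 + 329.897 = 343.997 °C

T = 344.0 °C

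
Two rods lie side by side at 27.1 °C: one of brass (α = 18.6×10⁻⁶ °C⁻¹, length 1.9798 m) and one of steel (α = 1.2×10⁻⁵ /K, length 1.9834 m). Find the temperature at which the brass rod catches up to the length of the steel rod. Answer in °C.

L₁(1 + α₁ΔT) = L₂(1 + α₂ΔT) ⇒ ΔT = (L₂ − L₁)/(α₁L₁ − α₂L₂)
L₂ − L₁ = 1.9834 − 1.9798 = 3.60×10⁻³ m
α₁L₁ − α₂L₂ = 18.6×10⁻⁶×1.9798 − 1.2×10⁻⁵×1.9834 = 1.302348×10⁻⁵ m/K
ΔT = 3.60×10⁻³ / 1.302348×10⁻⁵ = 276.424 K
T = 27.1 + 276.424 = 303.524 °C

T = 303.5 °C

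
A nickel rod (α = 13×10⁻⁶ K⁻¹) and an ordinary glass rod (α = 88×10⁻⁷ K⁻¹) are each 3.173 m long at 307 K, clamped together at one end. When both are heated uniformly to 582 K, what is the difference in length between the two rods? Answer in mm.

3.66 mm

ΔT = 275 K
nickel: ΔL = 13×10⁻⁶ × 3.173 m × 275 = 1.1343×10⁻² m = 11.343 mm
ordinary glass: ΔL = 88×10⁻⁷ × 3.173 m × 275 = 7.6787×10⁻³ m = 7.6787 mm
difference = 11.343 − 7.6787 = 3.6643 mm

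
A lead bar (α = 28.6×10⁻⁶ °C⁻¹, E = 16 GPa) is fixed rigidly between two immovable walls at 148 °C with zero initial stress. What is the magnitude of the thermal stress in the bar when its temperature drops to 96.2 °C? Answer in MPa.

σ = 23.7 MPa

Fully constrained: the free strain ε = αΔT is blocked, so σ = Eε = EαΔT.
|ΔT| = 51.8 K
σ = 16.0×10⁹ × 28.6×10⁻⁶ × 51.8 = 2.37×10⁷ Pa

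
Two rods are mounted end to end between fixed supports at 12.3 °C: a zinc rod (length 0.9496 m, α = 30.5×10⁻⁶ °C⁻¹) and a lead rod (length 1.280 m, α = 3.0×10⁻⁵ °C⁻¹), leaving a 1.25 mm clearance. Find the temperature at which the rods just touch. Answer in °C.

T = 30.9 °C

Gap closes when ΔL₁ + ΔL₂ = 1.25 mm = 1.25×10⁻³ m
(α₁L₁ + α₂L₂)ΔT = g
α₁L₁ + α₂L₂ = 30.5×10⁻⁶×0.9496 + 3.0×10⁻⁵×1.280 = 6.73628×10⁻⁵ m/K
ΔT = 1.25×10⁻³ / 6.73628×10⁻⁵ = 18.556 K
T = 12.3 + 18.556 = 30.856 °C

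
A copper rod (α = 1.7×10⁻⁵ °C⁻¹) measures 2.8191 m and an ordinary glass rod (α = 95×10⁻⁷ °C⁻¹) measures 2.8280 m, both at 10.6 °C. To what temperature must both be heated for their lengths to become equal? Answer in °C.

Equal length when α₁L₁ΔT − α₂L₂ΔT = L₂ − L₁ = 8.90×10⁻³ m
α₁L₁ = 4.79247×10⁻⁵, α₂L₂ = 2.6866×10⁻⁵ → Δ(αL) = 2.10587×10⁻⁵ m/K
ΔT = 8.90×10⁻³ / 2.10587×10⁻⁵ = 422.628 K, so T = 10.6 + 422.628 = 433.228 °C

T = 433.2 °C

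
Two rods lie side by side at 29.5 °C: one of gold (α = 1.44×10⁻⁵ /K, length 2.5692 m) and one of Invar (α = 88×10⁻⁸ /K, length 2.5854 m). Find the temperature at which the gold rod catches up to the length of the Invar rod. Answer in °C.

T = 496.1 °C

L₁(1 + α₁ΔT) = L₂(1 + α₂ΔT) ⇒ ΔT = (L₂ − L₁)/(α₁L₁ − α₂L₂)
L₂ − L₁ = 2.5854 − 2.5692 = 1.62×10⁻² m
α₁L₁ − α₂L₂ = 1.44×10⁻⁵×2.5692 − 88×10⁻⁸×2.5854 = 3.4721328×10⁻⁵ m/K
ΔT = 1.62×10⁻² / 3.4721328×10⁻⁵ = 466.572 K
T = 29.5 + 466.572 = 496.072 °C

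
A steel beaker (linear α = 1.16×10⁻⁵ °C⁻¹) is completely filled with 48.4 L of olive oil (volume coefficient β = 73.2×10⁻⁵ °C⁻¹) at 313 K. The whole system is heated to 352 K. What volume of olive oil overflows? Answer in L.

1.32 L

The beaker also expands: β_container ≈ 3α = 3.48×10⁻⁵ /K
Net overflow = V₀(β_liq − 3α_cont)ΔT
β − 3α = 7.32×10⁻⁴ − 3.48×10⁻⁵ = 6.972×10⁻⁴ /K; ΔT = 39 K
ΔV = 48.4 × 6.972×10⁻⁴ × 39 = 1.32 L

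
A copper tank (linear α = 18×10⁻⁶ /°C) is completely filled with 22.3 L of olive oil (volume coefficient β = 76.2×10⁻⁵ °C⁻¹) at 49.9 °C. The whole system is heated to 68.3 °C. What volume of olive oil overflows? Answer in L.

0.291 L

The tank also expands: β_container ≈ 3α = 5.4×10⁻⁵ /K
Net overflow = V₀(β_liq − 3α_cont)ΔT
β − 3α = 7.62×10⁻⁴ − 5.4×10⁻⁵ = 7.08×10⁻⁴ /K; ΔT = 18.4 K
ΔV = 22.3 × 7.08×10⁻⁴ × 18.4 = 0.291 L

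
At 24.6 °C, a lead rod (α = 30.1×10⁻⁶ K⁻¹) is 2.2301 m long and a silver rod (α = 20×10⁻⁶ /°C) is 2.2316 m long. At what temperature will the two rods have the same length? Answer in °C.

L₁(1 + α₁ΔT) = L₂(1 + α₂ΔT) ⇒ ΔT = (L₂ − L₁)/(α₁L₁ − α₂L₂)
L₂ − L₁ = 2.2316 − 2.2301 = 1.50×10⁻³ m
α₁L₁ − α₂L₂ = 30.1×10⁻⁶×2.2301 − 20×10⁻⁶×2.2316 = 2.249401×10⁻⁵ m/K
ΔT = 1.50×10⁻³ / 2.249401×10⁻⁵ = 66.6844 K
T = 24.6 + 66.6844 = 91.2844 °C

T = 91.28 °C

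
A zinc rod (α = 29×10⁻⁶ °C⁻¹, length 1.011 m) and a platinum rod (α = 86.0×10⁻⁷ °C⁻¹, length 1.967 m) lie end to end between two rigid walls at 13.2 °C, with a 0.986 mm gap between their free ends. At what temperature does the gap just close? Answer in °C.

Gap closes when ΔL₁ + ΔL₂ = 0.986 mm = 9.86×10⁻⁴ m
(α₁L₁ + α₂L₂)ΔT = g
α₁L₁ + α₂L₂ = 29×10⁻⁶×1.011 + 86.0×10⁻⁷×1.967 = 4.62352×10⁻⁵ m/K
ΔT = 9.86×10⁻⁴ / 4.62352×10⁻⁵ = 21.326 K
T = 13.2 + 21.326 = 34.526 °C

T = 34.5 °C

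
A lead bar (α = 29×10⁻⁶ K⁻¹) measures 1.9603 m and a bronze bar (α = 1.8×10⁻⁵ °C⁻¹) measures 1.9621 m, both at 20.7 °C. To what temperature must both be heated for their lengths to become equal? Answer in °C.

Equal length when α₁L₁ΔT − α₂L₂ΔT = L₂ − L₁ = 1.80×10⁻³ m
α₁L₁ = 5.68487×10⁻⁵, α₂L₂ = 3.53178×10⁻⁵ → Δ(αL) = 2.15309×10⁻⁵ m/K
ΔT = 1.80×10⁻³ / 2.15309×10⁻⁵ = 83.601 K, so T = 20.7 + 83.601 = 104.301 °C

T = 104.3 °C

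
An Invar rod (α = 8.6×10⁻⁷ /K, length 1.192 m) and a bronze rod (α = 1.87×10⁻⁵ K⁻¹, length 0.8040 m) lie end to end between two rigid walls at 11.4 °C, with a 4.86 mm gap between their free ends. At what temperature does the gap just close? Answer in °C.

T = 314 °C

Gap closes when ΔL₁ + ΔL₂ = 4.86 mm = 4.86×10⁻³ m
(α₁L₁ + α₂L₂)ΔT = g
α₁L₁ + α₂L₂ = 8.6×10⁻⁷×1.192 + 1.87×10⁻⁵×0.8040 = 1.605992×10⁻⁵ m/K
ΔT = 4.86×10⁻³ / 1.605992×10⁻⁵ = 302.62 K
T = 11.4 + 302.62 = 314.02 °C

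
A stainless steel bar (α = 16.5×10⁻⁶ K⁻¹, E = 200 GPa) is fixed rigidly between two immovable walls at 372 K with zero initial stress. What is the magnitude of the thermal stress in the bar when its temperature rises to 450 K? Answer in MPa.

Fully constrained: the free strain ε = αΔT is blocked, so σ = Eε = EαΔT.
|ΔT| = 78 K
σ = 200×10⁹ × 16.5×10⁻⁶ × 78 = 2.57×10⁸ Pa

σ = 257 MPa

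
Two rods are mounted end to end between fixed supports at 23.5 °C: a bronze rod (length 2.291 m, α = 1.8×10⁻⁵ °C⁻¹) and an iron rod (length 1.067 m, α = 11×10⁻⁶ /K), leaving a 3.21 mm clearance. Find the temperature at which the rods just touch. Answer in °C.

T = 84.1 °C

Gap closes when ΔL₁ + ΔL₂ = 3.21 mm = 3.21×10⁻³ m
(α₁L₁ + α₂L₂)ΔT = g
α₁L₁ + α₂L₂ = 1.8×10⁻⁵×2.291 + 11×10⁻⁶×1.067 = 5.2975×10⁻⁵ m/K
ΔT = 3.21×10⁻³ / 5.2975×10⁻⁵ = 60.595 K
T = 23.5 + 60.595 = 84.095 °C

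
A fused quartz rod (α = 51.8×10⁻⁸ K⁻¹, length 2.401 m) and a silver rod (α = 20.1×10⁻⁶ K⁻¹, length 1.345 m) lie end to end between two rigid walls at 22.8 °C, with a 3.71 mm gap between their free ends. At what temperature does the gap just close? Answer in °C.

T = 154 °C

Gap closes when ΔL₁ + ΔL₂ = 3.71 mm = 3.71×10⁻³ m
(α₁L₁ + α₂L₂)ΔT = g
α₁L₁ + α₂L₂ = 51.8×10⁻⁸×2.401 + 20.1×10⁻⁶×1.345 = 2.8278218×10⁻⁵ m/K
ΔT = 3.71×10⁻³ / 2.8278218×10⁻⁵ = 131.20 K
T = 22.8 + 131.20 = 154.00 °C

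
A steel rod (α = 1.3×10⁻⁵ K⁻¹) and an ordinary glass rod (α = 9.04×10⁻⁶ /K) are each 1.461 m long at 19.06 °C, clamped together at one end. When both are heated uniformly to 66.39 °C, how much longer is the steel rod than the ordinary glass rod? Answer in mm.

0.274 mm

ΔT = 47.33 K
steel: ΔL = 1.3×10⁻⁵ × 1.461 m × 47.33 = 8.9894×10⁻⁴ m = 0.89894 mm
ordinary glass: ΔL = 9.04×10⁻⁶ × 1.461 m × 47.33 = 6.2511×10⁻⁴ m = 0.62511 mm
difference = 0.89894 − 0.62511 = 0.27383 mm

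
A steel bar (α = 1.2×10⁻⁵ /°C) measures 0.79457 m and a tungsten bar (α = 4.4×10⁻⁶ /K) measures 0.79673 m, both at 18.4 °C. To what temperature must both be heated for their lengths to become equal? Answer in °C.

T = 376.7 °C

L₁(1 + α₁ΔT) = L₂(1 + α₂ΔT) ⇒ ΔT = (L₂ − L₁)/(α₁L₁ − α₂L₂)
L₂ − L₁ = 0.79673 − 0.79457 = 2.16×10⁻³ m
α₁L₁ − α₂L₂ = 1.2×10⁻⁵×0.79457 − 4.4×10⁻⁶×0.79673 = 6.029228×10⁻⁶ m/K
ΔT = 2.16×10⁻³ / 6.029228×10⁻⁶ = 358.255 K
T = 18.4 + 358.255 = 376.655 °C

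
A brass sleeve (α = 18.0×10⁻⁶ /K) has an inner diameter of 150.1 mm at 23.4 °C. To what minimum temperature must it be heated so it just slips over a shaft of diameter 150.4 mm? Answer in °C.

T = 134 °C

Required Δd = 150.4 − 150.1 = 0.3 mm
Δd = αd₀ΔT ⇒ ΔT = Δd/(αd₀) = 0.3 / (18.0×10⁻⁶ × 150.1) = 111.04 K
T_min = 23.4 + 111.04 = 134.44 °C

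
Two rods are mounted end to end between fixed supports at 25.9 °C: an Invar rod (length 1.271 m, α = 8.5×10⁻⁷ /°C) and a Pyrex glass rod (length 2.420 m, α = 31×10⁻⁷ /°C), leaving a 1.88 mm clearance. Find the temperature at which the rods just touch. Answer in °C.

α₁L₁ = 1.08035×10⁻⁶ m/K, α₂L₂ = 7.502×10⁻⁶ m/K → total 8.58235×10⁻⁶ m/K
ΔT = g/(α₁L₁+α₂L₂) = 1.88×10⁻³ / 8.58235×10⁻⁶ = 219.05 K
T = 25.9 + 219.05 = 244.95 °C

T = 245 °C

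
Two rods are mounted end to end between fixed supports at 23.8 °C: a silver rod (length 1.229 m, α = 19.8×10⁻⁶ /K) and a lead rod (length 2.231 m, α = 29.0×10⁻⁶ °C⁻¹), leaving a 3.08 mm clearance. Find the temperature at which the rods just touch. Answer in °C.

Gap closes when ΔL₁ + ΔL₂ = 3.08 mm = 3.08×10⁻³ m
(α₁L₁ + α₂L₂)ΔT = g
α₁L₁ + α₂L₂ = 19.8×10⁻⁶×1.229 + 29.0×10⁻⁶×2.231 = 8.90332×10⁻⁵ m/K
ΔT = 3.08×10⁻³ / 8.90332×10⁻⁵ = 34.594 K
T = 23.8 + 34.594 = 58.394 °C

T = 58.4 °C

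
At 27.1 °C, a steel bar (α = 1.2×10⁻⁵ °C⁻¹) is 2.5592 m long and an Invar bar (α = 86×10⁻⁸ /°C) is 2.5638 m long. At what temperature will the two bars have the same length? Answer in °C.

T = 188.5 °C

L₁(1 + α₁ΔT) = L₂(1 + α₂ΔT) ⇒ ΔT = (L₂ − L₁)/(α₁L₁ − α₂L₂)
L₂ − L₁ = 2.5638 − 2.5592 = 4.60×10⁻³ m
α₁L₁ − α₂L₂ = 1.2×10⁻⁵×2.5592 − 86×10⁻⁸×2.5638 = 2.8505532×10⁻⁵ m/K
ΔT = 4.60×10⁻³ / 2.8505532×10⁻⁵ = 161.372 K
T = 27.1 + 161.372 = 188.472 °C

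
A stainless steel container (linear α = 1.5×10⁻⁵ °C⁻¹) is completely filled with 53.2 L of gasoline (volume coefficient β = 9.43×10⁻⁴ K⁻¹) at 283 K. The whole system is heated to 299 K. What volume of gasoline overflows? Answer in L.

0.764 L

The container also expands: β_container ≈ 3α = 4.5×10⁻⁵ /K
Net overflow = V₀(β_liq − 3α_cont)ΔT
β − 3α = 9.43×10⁻⁴ − 4.5×10⁻⁵ = 8.98×10⁻⁴ /K; ΔT = 16 K
ΔV = 53.2 × 8.98×10⁻⁴ × 16 = 0.764 L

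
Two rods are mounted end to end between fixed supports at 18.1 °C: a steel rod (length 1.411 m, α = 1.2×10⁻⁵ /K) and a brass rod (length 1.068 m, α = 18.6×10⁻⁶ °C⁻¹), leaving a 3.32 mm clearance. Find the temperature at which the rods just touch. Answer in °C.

T = 108 °C

Gap closes when ΔL₁ + ΔL₂ = 3.32 mm = 3.32×10⁻³ m
(α₁L₁ + α₂L₂)ΔT = g
α₁L₁ + α₂L₂ = 1.2×10⁻⁵×1.411 + 18.6×10⁻⁶×1.068 = 3.67968×10⁻⁵ m/K
ΔT = 3.32×10⁻³ / 3.67968×10⁻⁵ = 90.23 K
T = 18.1 + 90.23 = 108.33 °C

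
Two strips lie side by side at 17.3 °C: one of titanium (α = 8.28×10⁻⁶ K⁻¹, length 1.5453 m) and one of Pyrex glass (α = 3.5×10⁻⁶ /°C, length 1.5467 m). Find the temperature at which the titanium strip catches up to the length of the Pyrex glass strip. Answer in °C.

Equal length when α₁L₁ΔT − α₂L₂ΔT = L₂ − L₁ = 1.40×10⁻³ m
α₁L₁ = 1.2795084×10⁻⁵, α₂L₂ = 5.41345×10⁻⁶ → Δ(αL) = 7.381634×10⁻⁶ m/K
ΔT = 1.40×10⁻³ / 7.381634×10⁻⁶ = 189.660 K, so T = 17.3 + 189.660 = 206.960 °C

T = 207.0 °C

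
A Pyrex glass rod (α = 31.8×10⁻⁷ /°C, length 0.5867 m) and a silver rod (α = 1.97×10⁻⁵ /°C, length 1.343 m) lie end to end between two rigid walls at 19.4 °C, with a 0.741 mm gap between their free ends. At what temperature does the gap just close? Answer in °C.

T = 45.6 °C

Gap closes when ΔL₁ + ΔL₂ = 0.741 mm = 7.41×10⁻⁴ m
(α₁L₁ + α₂L₂)ΔT = g
α₁L₁ + α₂L₂ = 31.8×10⁻⁷×0.5867 + 1.97×10⁻⁵×1.343 = 2.8322806×10⁻⁵ m/K
ΔT = 7.41×10⁻⁴ / 2.8322806×10⁻⁵ = 26.163 K
T = 19.4 + 26.163 = 45.563 °C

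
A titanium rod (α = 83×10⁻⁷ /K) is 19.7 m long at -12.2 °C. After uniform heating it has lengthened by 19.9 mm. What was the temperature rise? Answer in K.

ΔT = 122 K

ΔL = αL₀ΔT ⇒ ΔT = ΔL / (αL₀)
ΔT = 19.9×10⁻³ m / (83×10⁻⁷ × 19.7 m) = 121.71 K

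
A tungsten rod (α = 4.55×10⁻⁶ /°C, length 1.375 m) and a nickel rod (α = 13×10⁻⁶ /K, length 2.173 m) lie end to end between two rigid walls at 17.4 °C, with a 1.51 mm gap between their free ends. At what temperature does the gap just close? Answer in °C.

T = 61.2 °C

α₁L₁ = 6.25625×10⁻⁶ m/K, α₂L₂ = 2.8249×10⁻⁵ m/K → total 3.450525×10⁻⁵ m/K
ΔT = g/(α₁L₁+α₂L₂) = 1.51×10⁻³ / 3.450525×10⁻⁵ = 43.761 K
T = 17.4 + 43.761 = 61.161 °C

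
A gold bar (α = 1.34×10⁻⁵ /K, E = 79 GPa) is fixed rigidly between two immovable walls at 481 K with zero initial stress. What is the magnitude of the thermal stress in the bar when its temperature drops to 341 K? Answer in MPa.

Fully constrained: the free strain ε = αΔT is blocked, so σ = Eε = EαΔT.
|ΔT| = 140 K
σ = 79.0×10⁹ × 1.34×10⁻⁵ × 140 = 1.48×10⁸ Pa

σ = 148 MPa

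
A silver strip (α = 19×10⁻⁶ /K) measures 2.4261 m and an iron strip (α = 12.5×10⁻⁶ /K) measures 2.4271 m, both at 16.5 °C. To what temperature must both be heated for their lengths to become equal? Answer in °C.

Equal length when α₁L₁ΔT − α₂L₂ΔT = L₂ − L₁ = 1.00×10⁻³ m
α₁L₁ = 4.60959×10⁻⁵, α₂L₂ = 3.033875×10⁻⁵ → Δ(αL) = 1.575715×10⁻⁵ m/K
ΔT = 1.00×10⁻³ / 1.575715×10⁻⁵ = 63.4633 K, so T = 16.5 + 63.4633 = 79.9633 °C

T = 79.96 °C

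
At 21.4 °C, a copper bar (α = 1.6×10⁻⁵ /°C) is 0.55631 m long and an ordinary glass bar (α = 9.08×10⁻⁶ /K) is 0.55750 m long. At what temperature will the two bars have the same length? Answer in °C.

L₁(1 + α₁ΔT) = L₂(1 + α₂ΔT) ⇒ ΔT = (L₂ − L₁)/(α₁L₁ − α₂L₂)
L₂ − L₁ = 0.55750 − 0.55631 = 1.19×10⁻³ m
α₁L₁ − α₂L₂ = 1.6×10⁻⁵×0.55631 − 9.08×10⁻⁶×0.55750 = 3.83886×10⁻⁶ m/K
ΔT = 1.19×10⁻³ / 3.83886×10⁻⁶ = 309.988 K
T = 21.4 + 309.988 = 331.388 °C

T = 331.4 °C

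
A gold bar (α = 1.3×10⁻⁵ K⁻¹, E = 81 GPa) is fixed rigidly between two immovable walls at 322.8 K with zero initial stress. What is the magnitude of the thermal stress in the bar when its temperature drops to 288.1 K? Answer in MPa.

σ = 36.5 MPa

Fully constrained: the free strain ε = αΔT is blocked, so σ = Eε = EαΔT.
|ΔT| = 34.7 K
σ = 81.0×10⁹ × 1.3×10⁻⁵ × 34.7 = 3.65×10⁷ Pa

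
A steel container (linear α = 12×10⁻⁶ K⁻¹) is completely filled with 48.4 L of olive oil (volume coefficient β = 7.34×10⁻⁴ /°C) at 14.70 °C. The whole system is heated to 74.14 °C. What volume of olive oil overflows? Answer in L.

The container also expands: β_container ≈ 3α = 3.6×10⁻⁵ /K
Net overflow = V₀(β_liq − 3α_cont)ΔT
β − 3α = 7.34×10⁻⁴ − 3.6×10⁻⁵ = 6.98×10⁻⁴ /K; ΔT = 59.44 K
ΔV = 48.4 × 6.98×10⁻⁴ × 59.44 = 2.01 L

2.01 L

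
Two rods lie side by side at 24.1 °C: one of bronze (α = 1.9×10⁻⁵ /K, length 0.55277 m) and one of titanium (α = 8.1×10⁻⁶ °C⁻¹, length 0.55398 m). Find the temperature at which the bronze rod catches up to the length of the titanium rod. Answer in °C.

T = 225.3 °C

Equal length when α₁L₁ΔT − α₂L₂ΔT = L₂ − L₁ = 1.21×10⁻³ m
α₁L₁ = 1.050263×10⁻⁵, α₂L₂ = 4.487238×10⁻⁶ → Δ(αL) = 6.015392×10⁻⁶ m/K
ΔT = 1.21×10⁻³ / 6.015392×10⁻⁶ = 201.151 K, so T = 24.1 + 201.151 = 225.251 °C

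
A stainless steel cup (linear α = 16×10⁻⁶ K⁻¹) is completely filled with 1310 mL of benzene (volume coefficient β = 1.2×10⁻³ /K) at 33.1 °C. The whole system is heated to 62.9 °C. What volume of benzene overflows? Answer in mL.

45.0 mL

The cup also expands: β_container ≈ 3α = 4.8×10⁻⁵ /K
Net overflow = V₀(β_liq − 3α_cont)ΔT
β − 3α = 1.20×10⁻³ − 4.8×10⁻⁵ = 1.152×10⁻³ /K; ΔT = 29.8 K
ΔV = 1310 × 1.152×10⁻³ × 29.8 = 45.0 mL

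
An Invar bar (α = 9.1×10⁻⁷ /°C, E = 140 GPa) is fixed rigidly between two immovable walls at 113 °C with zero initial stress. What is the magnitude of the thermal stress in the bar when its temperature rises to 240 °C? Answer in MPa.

σ = 16.2 MPa

Fully constrained: the free strain ε = αΔT is blocked, so σ = Eε = EαΔT.
|ΔT| = 127 K
σ = 140×10⁹ × 9.1×10⁻⁷ × 127 = 1.62×10⁷ Pa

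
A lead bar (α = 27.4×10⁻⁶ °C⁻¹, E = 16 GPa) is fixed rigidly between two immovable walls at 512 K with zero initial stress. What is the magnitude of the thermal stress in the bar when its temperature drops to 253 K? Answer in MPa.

σ = 114 MPa

Fully constrained: the free strain ε = αΔT is blocked, so σ = Eε = EαΔT.
|ΔT| = 259 K
σ = 16.0×10⁹ × 27.4×10⁻⁶ × 259 = 1.14×10⁸ Pa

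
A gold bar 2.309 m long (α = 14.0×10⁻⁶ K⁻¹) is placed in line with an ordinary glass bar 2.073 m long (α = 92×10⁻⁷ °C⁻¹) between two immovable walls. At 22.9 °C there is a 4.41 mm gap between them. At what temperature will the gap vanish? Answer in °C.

T = 109 °C

α₁L₁ = 3.2326×10⁻⁵ m/K, α₂L₂ = 1.90716×10⁻⁵ m/K → total 5.13976×10⁻⁵ m/K
ΔT = g/(α₁L₁+α₂L₂) = 4.41×10⁻³ / 5.13976×10⁻⁵ = 85.80 K
T = 22.9 + 85.80 = 108.70 °C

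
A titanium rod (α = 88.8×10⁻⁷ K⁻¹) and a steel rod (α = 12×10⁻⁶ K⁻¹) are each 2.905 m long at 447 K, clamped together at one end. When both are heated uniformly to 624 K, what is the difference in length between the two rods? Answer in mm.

1.60 mm

ΔT = 177 K
titanium: ΔL = 88.8×10⁻⁷ × 2.905 m × 177 = 4.5660×10⁻³ m = 4.5660 mm
steel: ΔL = 12×10⁻⁶ × 2.905 m × 177 = 6.1702×10⁻³ m = 6.1702 mm
difference = 6.1702 − 4.5660 = 1.6042 mm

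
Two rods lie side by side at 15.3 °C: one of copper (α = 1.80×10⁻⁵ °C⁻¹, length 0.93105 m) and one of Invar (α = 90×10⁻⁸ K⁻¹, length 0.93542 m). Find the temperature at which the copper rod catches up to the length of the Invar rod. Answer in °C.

Equal length when α₁L₁ΔT − α₂L₂ΔT = L₂ − L₁ = 4.37×10⁻³ m
α₁L₁ = 1.67589×10⁻⁵, α₂L₂ = 8.41878×10⁻⁷ → Δ(αL) = 1.5917022×10⁻⁵ m/K
ΔT = 4.37×10⁻³ / 1.5917022×10⁻⁵ = 274.549 K, so T = 15.3 + 274.549 = 289.849 °C

T = 289.8 °C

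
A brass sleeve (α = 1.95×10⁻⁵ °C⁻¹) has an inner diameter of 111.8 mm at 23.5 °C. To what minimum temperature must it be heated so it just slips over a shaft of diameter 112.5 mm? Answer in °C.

Required Δd = 112.5 − 111.8 = 0.7 mm
Δd = αd₀ΔT ⇒ ΔT = Δd/(αd₀) = 0.7 / (1.95×10⁻⁵ × 111.8) = 321.09 K
T_min = 23.5 + 321.09 = 344.59 °C

T = 345 °C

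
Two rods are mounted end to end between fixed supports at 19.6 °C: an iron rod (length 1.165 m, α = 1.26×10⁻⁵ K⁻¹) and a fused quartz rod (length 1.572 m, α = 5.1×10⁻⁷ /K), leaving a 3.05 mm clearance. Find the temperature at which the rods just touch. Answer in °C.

α₁L₁ = 1.4679×10⁻⁵ m/K, α₂L₂ = 8.0172×10⁻⁷ m/K → total 1.548072×10⁻⁵ m/K
ΔT = g/(α₁L₁+α₂L₂) = 3.05×10⁻³ / 1.548072×10⁻⁵ = 197.02 K
T = 19.6 + 197.02 = 216.62 °C

T = 217 °C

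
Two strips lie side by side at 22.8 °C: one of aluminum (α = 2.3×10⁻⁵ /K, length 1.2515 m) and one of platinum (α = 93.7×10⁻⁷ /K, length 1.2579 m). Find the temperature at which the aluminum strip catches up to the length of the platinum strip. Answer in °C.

T = 399.3 °C

Equal length when α₁L₁ΔT − α₂L₂ΔT = L₂ − L₁ = 6.40×10⁻³ m
α₁L₁ = 2.87845×10⁻⁵, α₂L₂ = 1.1786523×10⁻⁵ → Δ(αL) = 1.6997977×10⁻⁵ m/K
ΔT = 6.40×10⁻³ / 1.6997977×10⁻⁵ = 376.515 K, so T = 22.8 + 376.515 = 399.315 °C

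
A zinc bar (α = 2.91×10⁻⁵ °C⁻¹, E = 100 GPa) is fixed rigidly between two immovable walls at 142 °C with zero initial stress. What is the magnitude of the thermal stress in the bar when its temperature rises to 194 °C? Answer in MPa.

Fully constrained: the free strain ε = αΔT is blocked, so σ = Eε = EαΔT.
|ΔT| = 52 K
σ = 100×10⁹ × 2.91×10⁻⁵ × 52 = 1.51×10⁸ Pa

σ = 151 MPa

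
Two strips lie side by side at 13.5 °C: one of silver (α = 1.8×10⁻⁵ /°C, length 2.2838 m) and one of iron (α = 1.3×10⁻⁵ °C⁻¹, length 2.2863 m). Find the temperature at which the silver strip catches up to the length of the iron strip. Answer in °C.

L₁(1 + α₁ΔT) = L₂(1 + α₂ΔT) ⇒ ΔT = (L₂ − L₁)/(α₁L₁ − α₂L₂)
L₂ − L₁ = 2.2863 − 2.2838 = 2.50×10⁻³ m
α₁L₁ − α₂L₂ = 1.8×10⁻⁵×2.2838 − 1.3×10⁻⁵×2.2863 = 1.13865×10⁻⁵ m/K
ΔT = 2.50×10⁻³ / 1.13865×10⁻⁵ = 219.558 K
T = 13.5 + 219.558 = 233.058 °C

T = 233.1 °C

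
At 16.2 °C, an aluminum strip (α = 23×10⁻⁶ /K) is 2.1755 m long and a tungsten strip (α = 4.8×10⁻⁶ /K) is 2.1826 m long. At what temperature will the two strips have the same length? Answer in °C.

T = 195.7 °C

Equal length when α₁L₁ΔT − α₂L₂ΔT = L₂ − L₁ = 7.10×10⁻³ m
α₁L₁ = 5.00365×10⁻⁵, α₂L₂ = 1.047648×10⁻⁵ → Δ(αL) = 3.956002×10⁻⁵ m/K
ΔT = 7.10×10⁻³ / 3.956002×10⁻⁵ = 179.474 K, so T = 16.2 + 179.474 = 195.674 °C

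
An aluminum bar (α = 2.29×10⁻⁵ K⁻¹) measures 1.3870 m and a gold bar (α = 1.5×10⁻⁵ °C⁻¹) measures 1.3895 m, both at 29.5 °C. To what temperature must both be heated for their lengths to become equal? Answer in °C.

Equal length when α₁L₁ΔT − α₂L₂ΔT = L₂ − L₁ = 2.50×10⁻³ m
α₁L₁ = 3.17623×10⁻⁵, α₂L₂ = 2.08425×10⁻⁵ → Δ(αL) = 1.09198×10⁻⁵ m/K
ΔT = 2.50×10⁻³ / 1.09198×10⁻⁵ = 228.942 K, so T = 29.5 + 228.942 = 258.442 °C

T = 258.4 °C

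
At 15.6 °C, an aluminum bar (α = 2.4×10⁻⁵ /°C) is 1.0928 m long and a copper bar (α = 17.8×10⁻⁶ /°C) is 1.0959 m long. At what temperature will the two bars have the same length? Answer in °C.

T = 476.9 °C

Equal length when α₁L₁ΔT − α₂L₂ΔT = L₂ − L₁ = 3.10×10⁻³ m
α₁L₁ = 2.62272×10⁻⁵, α₂L₂ = 1.950702×10⁻⁵ → Δ(αL) = 6.72018×10⁻⁶ m/K
ΔT = 3.10×10⁻³ / 6.72018×10⁻⁶ = 461.297 K, so T = 15.6 + 461.297 = 476.897 °C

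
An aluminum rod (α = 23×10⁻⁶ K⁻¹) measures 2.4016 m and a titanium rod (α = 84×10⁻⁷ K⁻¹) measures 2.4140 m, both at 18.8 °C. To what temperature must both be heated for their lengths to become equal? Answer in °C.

L₁(1 + α₁ΔT) = L₂(1 + α₂ΔT) ⇒ ΔT = (L₂ − L₁)/(α₁L₁ − α₂L₂)
L₂ − L₁ = 2.4140 − 2.4016 = 1.24×10⁻² m
α₁L₁ − α₂L₂ = 23×10⁻⁶×2.4016 − 84×10⁻⁷×2.4140 = 3.49592×10⁻⁵ m/K
ΔT = 1.24×10⁻² / 3.49592×10⁻⁵ = 354.699 K
T = 18.8 + 354.699 = 373.499 °C

T = 373.5 °C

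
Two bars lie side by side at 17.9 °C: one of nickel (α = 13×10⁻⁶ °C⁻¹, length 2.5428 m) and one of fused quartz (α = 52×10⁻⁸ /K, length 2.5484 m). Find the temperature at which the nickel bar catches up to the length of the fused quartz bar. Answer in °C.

Equal length when α₁L₁ΔT − α₂L₂ΔT = L₂ − L₁ = 5.60×10⁻³ m
α₁L₁ = 3.30564×10⁻⁵, α₂L₂ = 1.325168×10⁻⁶ → Δ(αL) = 3.1731232×10⁻⁵ m/K
ΔT = 5.60×10⁻³ / 3.1731232×10⁻⁵ = 176.482 K, so T = 17.9 + 176.482 = 194.382 °C

T = 194.4 °C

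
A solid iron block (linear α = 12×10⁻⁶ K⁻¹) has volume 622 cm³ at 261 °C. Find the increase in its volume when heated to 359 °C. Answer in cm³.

ΔV = 2.19 cm³

Isotropic solid: β ≈ 3α = 3.6×10⁻⁵ /K; ΔT = 98 K
ΔV = 3αV₀ΔT = 3(12×10⁻⁶)(622)(98) = 2.19 cm³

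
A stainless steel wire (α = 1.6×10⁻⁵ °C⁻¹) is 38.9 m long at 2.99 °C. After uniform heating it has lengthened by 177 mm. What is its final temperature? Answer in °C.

T = 287 °C

ΔL = αL₀ΔT ⇒ ΔT = ΔL / (αL₀)
ΔT = 177×10⁻³ m / (1.6×10⁻⁵ × 38.9 m) = 284.38 K
T = 2.99 + 284.38 = 287.37 °C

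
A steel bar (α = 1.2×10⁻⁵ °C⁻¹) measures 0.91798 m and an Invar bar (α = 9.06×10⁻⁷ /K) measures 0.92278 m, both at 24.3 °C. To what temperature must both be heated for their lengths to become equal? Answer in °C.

Equal length when α₁L₁ΔT − α₂L₂ΔT = L₂ − L₁ = 4.80×10⁻³ m
α₁L₁ = 1.101576×10⁻⁵, α₂L₂ = 8.3603868×10⁻⁷ → Δ(αL) = 1.017972132×10⁻⁵ m/K
ΔT = 4.80×10⁻³ / 1.017972132×10⁻⁵ = 471.526 K, so T = 24.3 + 471.526 = 495.826 °C

T = 495.8 °C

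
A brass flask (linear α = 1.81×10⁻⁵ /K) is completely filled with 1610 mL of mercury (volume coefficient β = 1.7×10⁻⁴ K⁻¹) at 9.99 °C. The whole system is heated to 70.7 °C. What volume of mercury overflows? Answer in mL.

The flask also expands: β_container ≈ 3α = 5.43×10⁻⁵ /K
Net overflow = V₀(β_liq − 3α_cont)ΔT
β − 3α = 1.70×10⁻⁴ − 5.43×10⁻⁵ = 1.157×10⁻⁴ /K; ΔT = 60.71 K
ΔV = 1610 × 1.157×10⁻⁴ × 60.71 = 11.3 mL

11.3 mL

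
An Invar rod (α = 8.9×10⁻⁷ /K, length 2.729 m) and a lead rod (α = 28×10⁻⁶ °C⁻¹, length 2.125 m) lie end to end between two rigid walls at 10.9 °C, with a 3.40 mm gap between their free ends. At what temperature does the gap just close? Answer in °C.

Gap closes when ΔL₁ + ΔL₂ = 3.40 mm = 3.40×10⁻³ m
(α₁L₁ + α₂L₂)ΔT = g
α₁L₁ + α₂L₂ = 8.9×10⁻⁷×2.729 + 28×10⁻⁶×2.125 = 6.192881×10⁻⁵ m/K
ΔT = 3.40×10⁻³ / 6.192881×10⁻⁵ = 54.902 K
T = 10.9 + 54.902 = 65.802 °C

T = 65.8 °C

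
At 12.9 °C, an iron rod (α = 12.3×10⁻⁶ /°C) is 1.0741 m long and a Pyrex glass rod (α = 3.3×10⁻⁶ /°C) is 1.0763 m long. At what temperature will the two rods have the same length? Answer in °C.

Equal length when α₁L₁ΔT − α₂L₂ΔT = L₂ − L₁ = 2.20×10⁻³ m
α₁L₁ = 1.321143×10⁻⁵, α₂L₂ = 3.55179×10⁻⁶ → Δ(αL) = 9.65964×10⁻⁶ m/K
ΔT = 2.20×10⁻³ / 9.65964×10⁻⁶ = 227.752 K, so T = 12.9 + 227.752 = 240.652 °C

T = 240.7 °C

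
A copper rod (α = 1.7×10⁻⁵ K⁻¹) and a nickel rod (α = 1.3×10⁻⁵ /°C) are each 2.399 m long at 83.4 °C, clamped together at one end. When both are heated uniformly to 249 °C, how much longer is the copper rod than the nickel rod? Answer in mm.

ΔT = 165.6 K
copper: ΔL = 1.7×10⁻⁵ × 2.399 m × 165.6 = 6.7537×10⁻³ m = 6.7537 mm
nickel: ΔL = 1.3×10⁻⁵ × 2.399 m × 165.6 = 5.1646×10⁻³ m = 5.1646 mm
difference = 6.7537 − 5.1646 = 1.5891 mm

1.59 mm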